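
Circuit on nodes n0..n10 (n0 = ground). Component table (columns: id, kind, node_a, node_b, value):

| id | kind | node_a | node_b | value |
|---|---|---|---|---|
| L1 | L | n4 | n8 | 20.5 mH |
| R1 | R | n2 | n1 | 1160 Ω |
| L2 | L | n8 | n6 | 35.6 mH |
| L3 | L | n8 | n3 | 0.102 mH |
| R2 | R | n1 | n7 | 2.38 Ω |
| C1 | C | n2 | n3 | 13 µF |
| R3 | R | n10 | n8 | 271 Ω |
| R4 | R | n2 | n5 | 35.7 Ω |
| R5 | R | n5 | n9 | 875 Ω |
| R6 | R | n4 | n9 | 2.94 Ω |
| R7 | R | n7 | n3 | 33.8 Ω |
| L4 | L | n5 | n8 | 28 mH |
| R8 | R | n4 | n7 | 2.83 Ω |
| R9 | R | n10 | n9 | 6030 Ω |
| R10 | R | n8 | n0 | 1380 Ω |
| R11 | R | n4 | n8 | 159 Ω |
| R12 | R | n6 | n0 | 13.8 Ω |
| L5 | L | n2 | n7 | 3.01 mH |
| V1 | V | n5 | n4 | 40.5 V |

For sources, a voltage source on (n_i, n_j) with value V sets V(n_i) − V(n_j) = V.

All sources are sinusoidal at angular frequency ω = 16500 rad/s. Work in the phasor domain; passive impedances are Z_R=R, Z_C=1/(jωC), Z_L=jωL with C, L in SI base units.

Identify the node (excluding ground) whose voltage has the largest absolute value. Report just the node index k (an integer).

5

Apply KCL at each of the 10 non-ground nodes and solve the resulting linear system.
Node n1: branches {R1, R2} → V_1 = -14.72-5.971j
Node n2: branches {R1, C1, R4, L5} → V_2 = 0.9770-2.422j
Node n3: branches {L3, C1, R7} → V_3 = -0.06863+0.2243j
Node n4: branches {L1, R6, R8, R11, V1} → V_4 = -16.22-5.610j
Node n5: branches {R4, R5, L4, V1} → V_5 = 24.28-5.610j
Node n6: branches {L2, R12} → V_6 = 0.000+0.000j
Node n7: branches {R2, R7, R8, L5} → V_7 = -14.75-5.978j
Node n8: branches {L1, L2, L3, R3, L4, R10, R11} → V_8 = 0.000+0.000j
Node n9: branches {R5, R6, R9} → V_9 = -16.08-5.607j
Node n10: branches {R3, R9} → V_10 = -0.6914-0.2412j
Source currents: i(V1)=-0.6867+0.1419j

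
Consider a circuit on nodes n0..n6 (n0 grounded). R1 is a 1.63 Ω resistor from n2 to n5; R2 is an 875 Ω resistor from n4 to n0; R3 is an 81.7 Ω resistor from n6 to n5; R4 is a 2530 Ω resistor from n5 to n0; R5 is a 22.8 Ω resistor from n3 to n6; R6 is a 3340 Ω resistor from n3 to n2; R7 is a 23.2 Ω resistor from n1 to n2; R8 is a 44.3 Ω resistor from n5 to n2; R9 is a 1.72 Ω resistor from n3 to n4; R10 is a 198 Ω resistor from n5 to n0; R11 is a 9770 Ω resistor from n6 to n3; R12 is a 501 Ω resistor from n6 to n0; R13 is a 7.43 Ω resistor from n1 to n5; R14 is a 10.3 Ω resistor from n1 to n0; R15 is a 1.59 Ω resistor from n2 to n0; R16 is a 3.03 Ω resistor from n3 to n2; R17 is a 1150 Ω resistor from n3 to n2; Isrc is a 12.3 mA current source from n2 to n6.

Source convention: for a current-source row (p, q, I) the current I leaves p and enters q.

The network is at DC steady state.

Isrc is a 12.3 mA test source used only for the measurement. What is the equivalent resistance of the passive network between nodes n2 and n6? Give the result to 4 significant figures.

R_eq = 18.92 Ω

MNA unknowns: 6 node voltages V₁..V_6
R1: Y=0.6135 on G[2,5]
R2: Y=0.001143 on G[4,0]
R3: Y=0.01224 on G[6,5]
R4: Y=0.0003953 on G[5,0]
R5: Y=0.04386 on G[3,6]
R6: Y=0.0002994 on G[3,2]
R7: Y=0.04310 on G[1,2]
R8: Y=0.02257 on G[5,2]
R9: Y=0.5814 on G[3,4]
R10: Y=0.005051 on G[5,0]
R11: Y=0.0001024 on G[6,3]
R12: Y=0.001996 on G[6,0]
R13: Y=0.1346 on G[1,5]
R14: Y=0.09709 on G[1,0]
R15: Y=0.6289 on G[2,0]
R16: Y=0.3300 on G[3,2]
R17: Y=0.0008696 on G[3,2]
Isrc: z[2]−=0.0123, z[6]+=0.0123
solve → V1=0.001314, V2=-0.001012, V3=0.02618, V4=0.02613, V5=0.003006, V6=0.2318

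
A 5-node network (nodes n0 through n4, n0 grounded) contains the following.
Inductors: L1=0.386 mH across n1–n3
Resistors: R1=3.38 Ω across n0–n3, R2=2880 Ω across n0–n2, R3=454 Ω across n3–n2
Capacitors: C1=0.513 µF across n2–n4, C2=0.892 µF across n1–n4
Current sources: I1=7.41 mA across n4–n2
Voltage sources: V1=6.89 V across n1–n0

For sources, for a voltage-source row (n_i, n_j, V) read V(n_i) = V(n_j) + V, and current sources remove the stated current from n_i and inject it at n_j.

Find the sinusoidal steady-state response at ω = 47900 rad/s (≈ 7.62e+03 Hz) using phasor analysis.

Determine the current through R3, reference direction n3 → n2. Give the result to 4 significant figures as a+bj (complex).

-0.01395-0.004265j A

Apply KCL at each of the 4 non-ground nodes and solve the resulting linear system.
Node n1: branches {L1, C2, V1} → V_1 = 6.890+0.000j
Node n2: branches {R2, C1, I1, R3} → V_2 = 6.600+0.7397j
Node n3: branches {L1, R1, R3} → V_3 = 0.2659-1.197j
Node n4: branches {C1, I1, C2} → V_4 = 6.784+0.3802j
Source currents: i(V1)=-0.08096+0.3537j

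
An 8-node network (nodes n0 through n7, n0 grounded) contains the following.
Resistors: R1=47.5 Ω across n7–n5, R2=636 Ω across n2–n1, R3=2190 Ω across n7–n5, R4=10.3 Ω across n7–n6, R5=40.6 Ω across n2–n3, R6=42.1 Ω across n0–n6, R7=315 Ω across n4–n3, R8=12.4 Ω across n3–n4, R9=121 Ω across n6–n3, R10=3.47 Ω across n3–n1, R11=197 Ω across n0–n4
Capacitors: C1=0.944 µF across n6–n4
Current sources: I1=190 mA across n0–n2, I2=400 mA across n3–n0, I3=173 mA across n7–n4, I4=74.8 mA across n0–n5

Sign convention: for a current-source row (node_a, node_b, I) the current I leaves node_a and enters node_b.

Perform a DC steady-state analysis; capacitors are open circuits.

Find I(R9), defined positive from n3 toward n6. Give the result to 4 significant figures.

MNA unknowns: 7 node voltages V₁..V_7
R1: Y=0.02105 on G[7,5]
C1: Y=0.000 on G[6,4]
R2: Y=0.001572 on G[2,1]
R3: Y=0.0004566 on G[7,5]
R4: Y=0.09709 on G[7,6]
I1: z[0]−=0.19, z[2]+=0.19
R5: Y=0.02463 on G[2,3]
R6: Y=0.02375 on G[0,6]
R7: Y=0.003175 on G[4,3]
I2: z[3]−=0.4, z[0]+=0.4
R8: Y=0.08065 on G[3,4]
R9: Y=0.008264 on G[6,3]
I3: z[7]−=0.173, z[4]+=0.173
R10: Y=0.2882 on G[3,1]
R11: Y=0.005076 on G[0,4]
I4: z[0]−=0.0748, z[5]+=0.0748
solve → V1=-6.576, V2=0.6378, V3=-6.616, V4=-4.292, V5=-2.309, V6=-4.775, V7=-5.786

-0.01521 A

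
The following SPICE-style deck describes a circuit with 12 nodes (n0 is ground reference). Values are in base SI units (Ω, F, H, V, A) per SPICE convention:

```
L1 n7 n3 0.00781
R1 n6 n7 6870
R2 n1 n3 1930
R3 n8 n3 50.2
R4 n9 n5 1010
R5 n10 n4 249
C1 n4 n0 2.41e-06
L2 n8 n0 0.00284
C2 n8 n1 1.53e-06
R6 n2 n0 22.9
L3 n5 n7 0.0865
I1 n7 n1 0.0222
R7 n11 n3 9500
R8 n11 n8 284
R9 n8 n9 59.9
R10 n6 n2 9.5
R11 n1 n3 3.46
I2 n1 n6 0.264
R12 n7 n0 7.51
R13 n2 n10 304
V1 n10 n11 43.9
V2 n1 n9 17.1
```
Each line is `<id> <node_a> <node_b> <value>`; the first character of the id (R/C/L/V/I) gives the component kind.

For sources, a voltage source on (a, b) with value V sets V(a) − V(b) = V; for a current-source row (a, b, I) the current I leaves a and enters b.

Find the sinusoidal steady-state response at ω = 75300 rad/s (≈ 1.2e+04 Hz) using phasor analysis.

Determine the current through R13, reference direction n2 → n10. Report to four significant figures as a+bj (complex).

-0.01455+0.04763j A

MNA unknowns: 11 node voltages V₁..V_11 plus 2 source currents (V1, V2)
L1: Y=0.000-0.001700j on G[7,3]
R1: Y=0.0001456+0.000j on G[6,7]
R2: Y=0.0005181+0.000j on G[1,3]
R3: Y=0.01992+0.000j on G[8,3]
R4: Y=0.0009901+0.000j on G[9,5]
R5: Y=0.004016+0.000j on G[10,4]
C1: Y=0.000+0.1815j on G[4,0]
L2: Y=0.000-0.004676j on G[8,0]
C2: Y=0.000+0.1152j on G[8,1]
R6: Y=0.04367+0.000j on G[2,0]
L3: Y=0.000-0.0001535j on G[5,7]
I1: z[7]−=0.0222, z[1]+=0.0222
R7: Y=0.0001053+0.000j on G[11,3]
R8: Y=0.003521+0.000j on G[11,8]
R9: Y=0.01669+0.000j on G[8,9]
R10: Y=0.1053+0.000j on G[6,2]
R11: Y=0.2890+0.000j on G[1,3]
I2: z[1]−=0.264, z[6]+=0.264
R12: Y=0.1332+0.000j on G[7,0]
R13: Y=0.003289+0.000j on G[2,10]
V1: row V10−V11=43.9, i_V1 at 10,11
V2: row V1−V9=17.1, i_V2 at 1,9
solve → V1=-16.72-46.68j, V2=6.347-1.086j, V3=-16.48-46.69j, V4=-0.3390-0.2459j, V5=-25.94-50.58j, V6=8.841-1.084j, V7=-0.8139+0.2276j, V8=-16.82-45.63j, V9=-33.82-46.68j, V10=10.77-15.57j, V11=-33.13-15.57j
aux → i_V1=-0.05917+0.1092j, i_V2=-0.2916-0.01367j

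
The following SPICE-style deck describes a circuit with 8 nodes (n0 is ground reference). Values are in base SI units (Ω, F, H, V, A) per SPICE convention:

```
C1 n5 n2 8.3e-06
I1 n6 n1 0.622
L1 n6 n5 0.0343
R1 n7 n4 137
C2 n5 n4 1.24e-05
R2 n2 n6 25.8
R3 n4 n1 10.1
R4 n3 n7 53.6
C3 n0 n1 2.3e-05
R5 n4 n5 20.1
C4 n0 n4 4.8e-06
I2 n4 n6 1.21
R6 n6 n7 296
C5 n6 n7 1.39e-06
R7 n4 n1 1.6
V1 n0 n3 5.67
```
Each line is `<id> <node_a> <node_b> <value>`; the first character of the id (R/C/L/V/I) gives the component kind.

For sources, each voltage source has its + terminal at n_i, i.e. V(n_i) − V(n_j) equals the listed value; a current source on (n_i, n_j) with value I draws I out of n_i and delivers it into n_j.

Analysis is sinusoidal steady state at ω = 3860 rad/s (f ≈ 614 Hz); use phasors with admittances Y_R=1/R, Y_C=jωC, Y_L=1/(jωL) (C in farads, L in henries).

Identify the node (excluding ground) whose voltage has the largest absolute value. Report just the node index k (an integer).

Apply KCL at each of the 7 non-ground nodes and solve the resulting linear system.
Node n1: branches {I1, R3, C3, R7} → V_1 = -0.09746+1.313j
Node n2: branches {C1, R2} → V_2 = 5.968-19.92j
Node n3: branches {R4, V1} → V_3 = -5.670+0.000j
Node n4: branches {R1, C2, R3, R5, C4, I2, R7} → V_4 = -1.118+1.301j
Node n5: branches {C1, L1, C2, R5} → V_5 = 3.009-3.299j
Node n6: branches {I1, L1, R2, I2, R6, C5} → V_6 = 19.71-17.48j
Node n7: branches {R1, R4, R6, C5} → V_7 = 1.870+1.574j
Source currents: i(V1)=-0.1407-0.02936j

6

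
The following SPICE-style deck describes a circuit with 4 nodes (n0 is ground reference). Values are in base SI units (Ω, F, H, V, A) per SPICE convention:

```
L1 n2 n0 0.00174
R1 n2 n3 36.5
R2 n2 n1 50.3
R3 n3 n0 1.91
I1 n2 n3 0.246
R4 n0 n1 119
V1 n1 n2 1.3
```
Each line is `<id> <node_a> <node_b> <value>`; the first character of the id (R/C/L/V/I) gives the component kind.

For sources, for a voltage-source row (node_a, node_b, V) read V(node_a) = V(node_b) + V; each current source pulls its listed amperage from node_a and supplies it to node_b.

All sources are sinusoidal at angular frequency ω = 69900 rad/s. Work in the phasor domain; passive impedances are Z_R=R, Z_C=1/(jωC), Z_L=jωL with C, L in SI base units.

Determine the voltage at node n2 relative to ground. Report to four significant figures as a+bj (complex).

Apply KCL at each of the 3 non-ground nodes and solve the resulting linear system.
Node n1: branches {R2, R4, V1} → V_1 = -5.422-1.605j
Node n2: branches {L1, R1, R2, I1, V1} → V_2 = -6.722-1.605j
Node n3: branches {R1, R3, I1} → V_3 = 0.1122-0.07980j
Source currents: i(V1)=0.01972+0.01349j

-6.722-1.605j V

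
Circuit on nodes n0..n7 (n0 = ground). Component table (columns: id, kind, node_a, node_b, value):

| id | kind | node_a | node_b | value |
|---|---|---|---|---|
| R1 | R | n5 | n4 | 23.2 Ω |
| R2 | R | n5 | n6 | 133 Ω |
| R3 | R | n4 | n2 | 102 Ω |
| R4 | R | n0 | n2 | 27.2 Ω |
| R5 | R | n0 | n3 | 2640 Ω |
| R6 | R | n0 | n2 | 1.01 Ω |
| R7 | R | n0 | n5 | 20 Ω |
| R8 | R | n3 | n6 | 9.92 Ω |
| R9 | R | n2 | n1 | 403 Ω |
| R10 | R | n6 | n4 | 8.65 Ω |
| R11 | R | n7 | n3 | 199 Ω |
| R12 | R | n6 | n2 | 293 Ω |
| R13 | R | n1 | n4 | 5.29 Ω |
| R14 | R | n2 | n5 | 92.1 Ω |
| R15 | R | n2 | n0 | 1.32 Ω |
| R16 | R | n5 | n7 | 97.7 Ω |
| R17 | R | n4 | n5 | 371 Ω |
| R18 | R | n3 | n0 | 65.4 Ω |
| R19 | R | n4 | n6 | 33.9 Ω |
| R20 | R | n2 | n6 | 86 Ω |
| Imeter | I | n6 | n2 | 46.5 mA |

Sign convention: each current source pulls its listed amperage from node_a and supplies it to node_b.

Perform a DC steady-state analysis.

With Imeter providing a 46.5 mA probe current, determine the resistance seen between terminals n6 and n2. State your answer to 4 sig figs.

R_eq = 16.10 Ω

MNA unknowns: 7 node voltages V₁..V_7
R1: Y=0.04310 on G[5,4]
R2: Y=0.007519 on G[5,6]
R3: Y=0.009804 on G[4,2]
R4: Y=0.03676 on G[0,2]
R5: Y=0.0003788 on G[0,3]
R6: Y=0.9901 on G[0,2]
R7: Y=0.05000 on G[0,5]
R8: Y=0.1008 on G[3,6]
R9: Y=0.002481 on G[2,1]
R10: Y=0.1156 on G[6,4]
R11: Y=0.005025 on G[7,3]
R12: Y=0.003413 on G[6,2]
R13: Y=0.1890 on G[1,4]
R14: Y=0.01086 on G[2,5]
R15: Y=0.7576 on G[2,0]
R16: Y=0.01024 on G[5,7]
R17: Y=0.002695 on G[4,5]
R18: Y=0.01529 on G[3,0]
R19: Y=0.02950 on G[4,6]
R20: Y=0.01163 on G[2,6]
Imeter: z[6]−=0.0465, z[2]+=0.0465
solve → V1=-0.5825, V2=0.01373, V3=-0.6264, V4=-0.5903, V5=-0.2937, V6=-0.7349, V7=-0.4033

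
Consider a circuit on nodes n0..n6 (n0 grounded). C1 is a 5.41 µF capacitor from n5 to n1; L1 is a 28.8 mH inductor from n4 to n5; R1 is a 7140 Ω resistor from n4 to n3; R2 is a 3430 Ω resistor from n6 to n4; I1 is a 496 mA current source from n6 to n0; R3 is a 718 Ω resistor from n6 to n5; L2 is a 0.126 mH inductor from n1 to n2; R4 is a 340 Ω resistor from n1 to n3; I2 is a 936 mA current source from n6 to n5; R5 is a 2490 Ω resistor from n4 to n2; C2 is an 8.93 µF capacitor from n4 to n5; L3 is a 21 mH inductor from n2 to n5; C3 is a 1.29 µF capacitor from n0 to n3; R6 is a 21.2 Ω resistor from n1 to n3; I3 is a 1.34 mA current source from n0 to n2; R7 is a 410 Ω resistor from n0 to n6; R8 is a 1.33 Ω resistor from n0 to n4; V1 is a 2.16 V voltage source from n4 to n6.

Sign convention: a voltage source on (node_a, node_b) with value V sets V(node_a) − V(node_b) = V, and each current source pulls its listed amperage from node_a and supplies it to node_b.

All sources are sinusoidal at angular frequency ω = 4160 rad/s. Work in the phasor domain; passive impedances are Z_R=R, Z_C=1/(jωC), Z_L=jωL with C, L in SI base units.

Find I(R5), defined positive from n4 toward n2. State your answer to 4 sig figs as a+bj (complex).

MNA unknowns: 6 node voltages V₁..V_6 plus 1 source current (V1)
C1: Y=0.000+0.02251j on G[5,1]
L1: Y=0.000-0.008347j on G[4,5]
R1: Y=0.0001401+0.000j on G[4,3]
R2: Y=0.0002915+0.000j on G[6,4]
I1: z[6]−=0.496, z[0]+=0.496
R3: Y=0.001393+0.000j on G[6,5]
L2: Y=0.000-1.908j on G[1,2]
R4: Y=0.002941+0.000j on G[1,3]
I2: z[6]−=0.936, z[5]+=0.936
R5: Y=0.0004016+0.000j on G[4,2]
C2: Y=0.000+0.03715j on G[4,5]
L3: Y=0.000-0.01145j on G[2,5]
C3: Y=0.000+0.005366j on G[0,3]
R6: Y=0.04717+0.000j on G[1,3]
I3: z[0]−=0.00134, z[2]+=0.00134
R7: Y=0.002439+0.000j on G[0,6]
R8: Y=0.7519+0.000j on G[0,4]
V1: row V4−V6=2.16, i_V1 at 4,6
solve → V1=1.974-19.40j, V2=1.964-19.45j, V3=-0.09813-19.33j, V4=-0.7863+0.0006981j, V5=0.9855-28.71j, V6=-2.946+0.0006981j
aux → i_V1=1.419+0.03999j

-0.001105+0.007813j A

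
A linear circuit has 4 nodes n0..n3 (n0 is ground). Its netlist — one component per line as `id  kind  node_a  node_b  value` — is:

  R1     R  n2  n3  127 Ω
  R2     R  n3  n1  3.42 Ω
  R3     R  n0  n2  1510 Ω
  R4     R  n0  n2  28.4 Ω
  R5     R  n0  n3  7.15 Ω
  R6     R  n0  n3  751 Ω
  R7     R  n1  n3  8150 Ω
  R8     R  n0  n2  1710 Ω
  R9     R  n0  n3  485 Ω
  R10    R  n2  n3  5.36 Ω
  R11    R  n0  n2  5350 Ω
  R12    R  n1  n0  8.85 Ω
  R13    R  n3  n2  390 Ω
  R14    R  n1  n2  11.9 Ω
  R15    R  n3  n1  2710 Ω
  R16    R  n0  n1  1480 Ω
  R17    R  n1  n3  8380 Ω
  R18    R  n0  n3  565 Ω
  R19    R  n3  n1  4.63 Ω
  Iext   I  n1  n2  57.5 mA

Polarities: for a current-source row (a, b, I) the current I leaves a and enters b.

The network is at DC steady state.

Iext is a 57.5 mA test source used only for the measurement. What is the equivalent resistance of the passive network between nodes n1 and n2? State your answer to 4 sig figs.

R_eq = 3.939 Ω

Element admittances at DC:
  Y(R1) = 0.007874 S between n2,n3
  Y(R2) = 0.2924 S between n3,n1
  Y(R3) = 0.0006623 S between n0,n2
  Y(R4) = 0.03521 S between n0,n2
  Y(R5) = 0.1399 S between n0,n3
  Y(R6) = 0.001332 S between n0,n3
  Y(R7) = 0.0001227 S between n1,n3
  Y(R8) = 0.0005848 S between n0,n2
  Y(R9) = 0.002062 S between n0,n3
  Y(R10) = 0.1866 S between n2,n3
  Y(R11) = 0.0001869 S between n0,n2
  Y(R12) = 0.1130 S between n1,n0
  Y(R13) = 0.002564 S between n3,n2
  Y(R14) = 0.08403 S between n1,n2
  Y(R15) = 0.0003690 S between n3,n1
  Y(R16) = 0.0006757 S between n0,n1
  Y(R17) = 0.0001193 S between n1,n3
  Y(R18) = 0.001770 S between n0,n3
  Y(R19) = 0.2160 S between n3,n1
  Iext: injects 0.0575 A into n2 (from n1)
Assemble and solve the 3×3 MNA system:
  V(n1)=-0.05877  V(n2)=0.1677  V(n3)=0.003680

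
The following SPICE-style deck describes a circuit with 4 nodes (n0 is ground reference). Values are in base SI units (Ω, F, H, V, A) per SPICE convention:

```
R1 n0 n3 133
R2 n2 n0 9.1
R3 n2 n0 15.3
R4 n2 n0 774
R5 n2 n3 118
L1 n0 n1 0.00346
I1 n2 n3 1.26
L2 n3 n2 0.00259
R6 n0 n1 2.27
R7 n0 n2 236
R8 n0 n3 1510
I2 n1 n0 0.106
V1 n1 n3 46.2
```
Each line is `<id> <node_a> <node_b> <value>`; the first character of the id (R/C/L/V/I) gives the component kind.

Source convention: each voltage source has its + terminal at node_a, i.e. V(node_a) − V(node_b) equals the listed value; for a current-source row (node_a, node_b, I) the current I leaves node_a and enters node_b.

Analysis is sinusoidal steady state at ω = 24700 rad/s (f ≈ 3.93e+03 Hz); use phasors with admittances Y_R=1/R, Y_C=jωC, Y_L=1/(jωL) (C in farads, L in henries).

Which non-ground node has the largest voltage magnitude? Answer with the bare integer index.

3

Element admittances at ω=24700 rad/s:
  Y(R1) = 0.007519+0.000j S between n0,n3
  Y(R2) = 0.1099+0.000j S between n2,n0
  Y(R3) = 0.06536+0.000j S between n2,n0
  Y(R4) = 0.001292+0.000j S between n2,n0
  Y(R5) = 0.008475+0.000j S between n2,n3
  Y(L1) = 0.000-0.01170j S between n0,n1
  I1: injects 1.26 A into n3 (from n2)
  Y(L2) = 0.000-0.01563j S between n3,n2
  Y(R6) = 0.4405+0.000j S between n0,n1
  Y(R7) = 0.004237+0.000j S between n0,n2
  Y(R8) = 0.0006623+0.000j S between n0,n3
  I2: injects 0.106 A into n0 (from n1)
  V1: constraint V(n1)−V(n3) = 46.2
Assemble and solve the 4×4 MNA system:
  V(n1)=4.194-0.9766j  V(n2)=-8.842+2.695j  V(n3)=-42.01-0.9766j
  i(V1)=-1.942+0.4793j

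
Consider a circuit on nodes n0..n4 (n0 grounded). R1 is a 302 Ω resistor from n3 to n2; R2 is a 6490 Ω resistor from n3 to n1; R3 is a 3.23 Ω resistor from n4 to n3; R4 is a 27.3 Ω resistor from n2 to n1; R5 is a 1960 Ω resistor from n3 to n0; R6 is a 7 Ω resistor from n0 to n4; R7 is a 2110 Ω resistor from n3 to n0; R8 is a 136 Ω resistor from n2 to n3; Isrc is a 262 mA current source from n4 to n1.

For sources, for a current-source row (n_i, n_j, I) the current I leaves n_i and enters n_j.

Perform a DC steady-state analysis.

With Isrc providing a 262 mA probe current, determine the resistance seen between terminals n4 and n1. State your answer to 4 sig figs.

Apply KCL at each of the 4 non-ground nodes and solve the resulting linear system.
Node n1: branches {R2, R4, Isrc} → V_1 = 31.98
Node n2: branches {R1, R4, R8} → V_2 = 24.96
Node n3: branches {R1, R2, R3, R5, R7, R8} → V_3 = 0.8378
Node n4: branches {R3, R6, Isrc} → V_4 = -0.005772

R_eq = 122.1 Ω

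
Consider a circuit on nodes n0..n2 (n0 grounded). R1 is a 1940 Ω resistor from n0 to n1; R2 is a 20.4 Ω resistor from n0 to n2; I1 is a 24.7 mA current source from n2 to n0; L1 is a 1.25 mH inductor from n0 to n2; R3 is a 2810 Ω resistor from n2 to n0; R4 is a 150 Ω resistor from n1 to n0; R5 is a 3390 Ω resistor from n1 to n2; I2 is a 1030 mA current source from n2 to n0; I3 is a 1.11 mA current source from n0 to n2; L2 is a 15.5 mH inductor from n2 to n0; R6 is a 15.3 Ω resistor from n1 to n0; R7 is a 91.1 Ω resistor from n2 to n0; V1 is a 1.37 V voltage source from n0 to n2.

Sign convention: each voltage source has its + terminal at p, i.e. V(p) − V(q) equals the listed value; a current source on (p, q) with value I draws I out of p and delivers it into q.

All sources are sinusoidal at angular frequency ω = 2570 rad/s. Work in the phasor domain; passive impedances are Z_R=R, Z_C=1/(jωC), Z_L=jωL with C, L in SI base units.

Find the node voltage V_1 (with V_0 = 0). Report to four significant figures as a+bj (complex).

-0.005548+0.000j V

Apply KCL at each of the 2 non-ground nodes and solve the resulting linear system.
Node n1: branches {R1, R4, R5, R6} → V_1 = -0.005548+0.000j
Node n2: branches {R2, I1, L1, R3, R5, I2, I3, L2, R7, V1} → V_2 = -1.370+0.000j
Source currents: i(V1)=0.9705+0.4609j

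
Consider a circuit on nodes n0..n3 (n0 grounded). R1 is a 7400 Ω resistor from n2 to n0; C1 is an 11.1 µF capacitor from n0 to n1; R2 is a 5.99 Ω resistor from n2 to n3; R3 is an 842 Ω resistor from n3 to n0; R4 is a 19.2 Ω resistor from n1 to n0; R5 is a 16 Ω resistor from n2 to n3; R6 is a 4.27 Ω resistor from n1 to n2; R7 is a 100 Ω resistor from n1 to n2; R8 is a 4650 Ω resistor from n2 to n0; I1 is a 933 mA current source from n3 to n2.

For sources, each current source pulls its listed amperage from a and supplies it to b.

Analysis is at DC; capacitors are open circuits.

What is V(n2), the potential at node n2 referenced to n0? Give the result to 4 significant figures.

0.1081 V

MNA unknowns: 3 node voltages V₁..V_3
R1: Y=0.0001351 on G[2,0]
C1: Y=0.000 on G[0,1]
R2: Y=0.1669 on G[2,3]
R3: Y=0.001188 on G[3,0]
R4: Y=0.05208 on G[1,0]
R5: Y=0.06250 on G[2,3]
R6: Y=0.2342 on G[1,2]
R7: Y=0.01000 on G[1,2]
R8: Y=0.0002151 on G[2,0]
I1: z[3]−=0.933, z[2]+=0.933
solve → V1=0.08907, V2=0.1081, V3=-3.938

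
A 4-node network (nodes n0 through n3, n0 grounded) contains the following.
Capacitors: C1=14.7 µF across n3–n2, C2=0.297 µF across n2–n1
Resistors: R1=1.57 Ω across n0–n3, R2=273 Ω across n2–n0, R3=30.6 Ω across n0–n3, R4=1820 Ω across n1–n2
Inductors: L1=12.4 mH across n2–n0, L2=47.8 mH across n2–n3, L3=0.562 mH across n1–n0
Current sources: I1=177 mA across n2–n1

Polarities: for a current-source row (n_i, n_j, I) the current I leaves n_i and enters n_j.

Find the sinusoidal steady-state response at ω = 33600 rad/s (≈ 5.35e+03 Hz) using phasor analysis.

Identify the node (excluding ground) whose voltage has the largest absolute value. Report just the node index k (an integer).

MNA unknowns: 3 node voltages V₁..V_3
C1: Y=0.000+0.4939j on G[3,2]
R1: Y=0.6369+0.000j on G[0,3]
L1: Y=0.000-0.002400j on G[2,0]
R2: Y=0.003663+0.000j on G[2,0]
R3: Y=0.03268+0.000j on G[0,3]
L2: Y=0.000-0.0006226j on G[2,3]
L3: Y=0.000-0.05296j on G[1,0]
R4: Y=0.0005495+0.000j on G[1,2]
C2: Y=0.000+0.009979j on G[2,1]
I1: z[2]−=0.177, z[1]+=0.177
solve → V1=0.1175+4.012j, V2=-0.3093+0.4363j, V3=-0.3171+0.005799j

1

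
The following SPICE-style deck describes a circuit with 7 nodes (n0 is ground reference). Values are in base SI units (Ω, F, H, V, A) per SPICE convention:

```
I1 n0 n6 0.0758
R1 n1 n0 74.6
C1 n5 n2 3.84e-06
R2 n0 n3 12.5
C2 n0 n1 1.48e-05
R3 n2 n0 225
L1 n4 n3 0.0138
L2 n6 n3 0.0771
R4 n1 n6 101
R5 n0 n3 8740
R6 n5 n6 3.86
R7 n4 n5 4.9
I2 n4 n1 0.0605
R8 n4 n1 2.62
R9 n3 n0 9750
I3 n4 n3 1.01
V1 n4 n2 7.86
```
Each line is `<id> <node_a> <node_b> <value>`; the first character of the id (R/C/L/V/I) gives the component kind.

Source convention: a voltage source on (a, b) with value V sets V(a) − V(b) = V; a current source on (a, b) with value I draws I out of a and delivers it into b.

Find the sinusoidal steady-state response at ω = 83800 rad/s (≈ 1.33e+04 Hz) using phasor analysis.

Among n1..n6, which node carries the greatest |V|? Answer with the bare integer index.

Element admittances at ω=83800 rad/s:
  I1: injects 0.0758 A into n6 (from n0)
  Y(R1) = 0.01340+0.000j S between n1,n0
  Y(C1) = 0.000+0.3218j S between n5,n2
  Y(R2) = 0.08000+0.000j S between n0,n3
  Y(C2) = 0.000+1.240j S between n0,n1
  Y(R3) = 0.004444+0.000j S between n2,n0
  Y(L1) = 0.000-0.0008647j S between n4,n3
  Y(L2) = 0.000-0.0001548j S between n6,n3
  Y(R4) = 0.009901+0.000j S between n1,n6
  Y(R5) = 0.0001144+0.000j S between n0,n3
  Y(R6) = 0.2591+0.000j S between n5,n6
  Y(R7) = 0.2041+0.000j S between n4,n5
  I2: injects 0.0605 A into n1 (from n4)
  Y(R8) = 0.3817+0.000j S between n4,n1
  Y(R9) = 0.0001026+0.000j S between n3,n0
  I3: injects 1.01 A into n3 (from n4)
  V1: constraint V(n4)−V(n2) = 7.86
Assemble and solve the 7×7 MNA system:
  V(n1)=-0.02333+0.7165j  V(n2)=-10.19+0.7608j  V(n3)=12.59+0.1988j  V(n4)=-2.328+0.7608j  V(n5)=-7.654-3.072j  V(n6)=-7.089-2.944j
  i(V1)=-1.279-0.8119j

3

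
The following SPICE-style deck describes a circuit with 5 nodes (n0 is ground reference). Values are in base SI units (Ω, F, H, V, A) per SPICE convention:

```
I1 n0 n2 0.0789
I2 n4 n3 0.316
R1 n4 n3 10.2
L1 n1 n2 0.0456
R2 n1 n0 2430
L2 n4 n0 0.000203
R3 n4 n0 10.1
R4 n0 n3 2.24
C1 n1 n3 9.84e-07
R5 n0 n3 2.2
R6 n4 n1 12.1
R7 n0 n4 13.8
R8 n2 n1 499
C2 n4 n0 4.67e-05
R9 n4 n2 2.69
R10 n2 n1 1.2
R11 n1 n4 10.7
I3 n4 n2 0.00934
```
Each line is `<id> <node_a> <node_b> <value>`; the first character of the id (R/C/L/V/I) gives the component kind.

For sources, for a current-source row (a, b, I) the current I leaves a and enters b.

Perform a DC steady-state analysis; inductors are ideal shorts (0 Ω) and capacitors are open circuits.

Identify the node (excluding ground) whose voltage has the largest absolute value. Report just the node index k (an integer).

MNA unknowns: 4 node voltages V₁..V_4 plus 2 source currents (L1, L2)
I1: z[0]−=0.0789, z[2]+=0.0789
I2: z[4]−=0.316, z[3]+=0.316
R1: Y=0.09804 on G[4,3]
L1: row V1−V2=0, i_L1 at 1,2
R2: Y=0.0004115 on G[1,0]
L2: row V4−V0=0, i_L2 at 4,0
R3: Y=0.09901 on G[4,0]
R4: Y=0.4464 on G[0,3]
C1: Y=0.000 on G[1,3]
R5: Y=0.4545 on G[0,3]
R6: Y=0.08264 on G[4,1]
R7: Y=0.07246 on G[0,4]
R8: Y=0.002004 on G[2,1]
C2: Y=0.000 on G[4,0]
R9: Y=0.3717 on G[4,2]
R10: Y=0.8333 on G[2,1]
R11: Y=0.09346 on G[1,4]
I3: z[4]−=0.00934, z[2]+=0.00934
solve → V1=0.1609, V2=0.1609, V3=0.3163, V4=0.000
aux → i_L1=-0.02841, i_L2=-0.2062

3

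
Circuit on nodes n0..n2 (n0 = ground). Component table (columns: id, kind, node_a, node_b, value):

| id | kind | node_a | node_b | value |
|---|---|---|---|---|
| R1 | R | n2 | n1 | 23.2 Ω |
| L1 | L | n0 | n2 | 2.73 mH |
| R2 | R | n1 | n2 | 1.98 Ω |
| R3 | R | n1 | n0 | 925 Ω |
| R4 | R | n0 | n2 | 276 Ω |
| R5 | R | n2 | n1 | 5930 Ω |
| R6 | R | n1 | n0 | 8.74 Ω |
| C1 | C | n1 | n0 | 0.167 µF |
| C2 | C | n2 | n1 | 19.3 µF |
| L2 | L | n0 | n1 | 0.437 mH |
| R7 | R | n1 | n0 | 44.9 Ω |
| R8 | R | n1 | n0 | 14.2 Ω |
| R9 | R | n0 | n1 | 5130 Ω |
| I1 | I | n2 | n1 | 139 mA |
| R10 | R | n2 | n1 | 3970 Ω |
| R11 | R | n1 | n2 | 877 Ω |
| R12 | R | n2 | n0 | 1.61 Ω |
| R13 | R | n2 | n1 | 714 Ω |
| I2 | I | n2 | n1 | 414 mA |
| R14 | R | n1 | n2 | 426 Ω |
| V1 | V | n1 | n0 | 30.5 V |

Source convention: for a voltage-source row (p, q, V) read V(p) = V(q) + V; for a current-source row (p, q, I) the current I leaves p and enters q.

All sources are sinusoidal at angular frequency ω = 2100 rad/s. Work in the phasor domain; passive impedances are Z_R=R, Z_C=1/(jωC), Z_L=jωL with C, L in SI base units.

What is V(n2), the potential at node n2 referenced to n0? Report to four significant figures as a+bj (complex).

Apply KCL at each of the 2 non-ground nodes and solve the resulting linear system.
Node n1: branches {R1, R2, R3, R5, R6, C1, C2, L2, R7, R8, R9, I1, R10, R11, R13, I2, R14, V1} → V_1 = 30.50+0.000j
Node n2: branches {R1, L1, R2, R4, R5, C2, I1, R10, R11, R12, R13, I2, R14} → V_2 = 13.56+2.591j
Source currents: i(V1)=-15.28+33.97j

13.56+2.591j V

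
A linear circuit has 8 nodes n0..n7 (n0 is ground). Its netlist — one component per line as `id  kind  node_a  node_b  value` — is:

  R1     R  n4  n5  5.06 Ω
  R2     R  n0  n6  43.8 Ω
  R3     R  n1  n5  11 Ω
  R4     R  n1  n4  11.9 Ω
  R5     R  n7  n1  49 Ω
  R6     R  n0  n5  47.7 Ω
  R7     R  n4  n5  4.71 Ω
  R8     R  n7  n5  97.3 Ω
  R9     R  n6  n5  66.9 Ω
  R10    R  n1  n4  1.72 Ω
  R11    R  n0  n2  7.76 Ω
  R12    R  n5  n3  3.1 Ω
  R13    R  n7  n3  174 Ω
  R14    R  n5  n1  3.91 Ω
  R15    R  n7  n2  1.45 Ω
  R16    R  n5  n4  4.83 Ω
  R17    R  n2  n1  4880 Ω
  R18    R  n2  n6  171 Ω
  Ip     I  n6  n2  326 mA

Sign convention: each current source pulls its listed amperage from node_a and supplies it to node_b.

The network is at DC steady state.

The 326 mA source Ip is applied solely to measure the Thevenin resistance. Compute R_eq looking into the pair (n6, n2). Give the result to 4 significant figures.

Apply KCL at each of the 7 non-ground nodes and solve the resulting linear system.
Node n1: branches {R3, R4, R5, R10, R14, R17} → V_1 = -0.8235
Node n2: branches {R11, R15, R17, R18, Ip} → V_2 = 1.488
Node n3: branches {R12, R13} → V_3 = -0.8518
Node n4: branches {R1, R4, R7, R10, R16} → V_4 = -0.8562
Node n5: branches {R1, R3, R6, R7, R8, R9, R12, R14, R16} → V_5 = -0.8914
Node n6: branches {R2, R9, R18, Ip} → V_6 = -7.578
Node n7: branches {R5, R8, R13, R15} → V_7 = 1.371

R_eq = 27.81 Ω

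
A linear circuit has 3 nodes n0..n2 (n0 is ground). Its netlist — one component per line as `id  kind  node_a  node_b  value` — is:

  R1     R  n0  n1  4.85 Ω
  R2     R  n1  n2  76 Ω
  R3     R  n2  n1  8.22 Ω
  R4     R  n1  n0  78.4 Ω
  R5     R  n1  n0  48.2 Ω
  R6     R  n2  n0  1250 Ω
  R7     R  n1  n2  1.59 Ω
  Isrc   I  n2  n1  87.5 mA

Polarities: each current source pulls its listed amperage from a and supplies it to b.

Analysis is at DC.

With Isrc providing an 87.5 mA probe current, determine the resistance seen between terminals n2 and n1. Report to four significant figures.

MNA unknowns: 2 node voltages V₁..V_2
R1: Y=0.2062 on G[0,1]
R2: Y=0.01316 on G[1,2]
R3: Y=0.1217 on G[2,1]
R4: Y=0.01276 on G[1,0]
R5: Y=0.02075 on G[1,0]
R6: Y=0.0008000 on G[2,0]
R7: Y=0.6289 on G[1,2]
Isrc: z[2]−=0.0875, z[1]+=0.0875
solve → V1=0.0003807, V2=-0.1141

R_eq = 1.308 Ω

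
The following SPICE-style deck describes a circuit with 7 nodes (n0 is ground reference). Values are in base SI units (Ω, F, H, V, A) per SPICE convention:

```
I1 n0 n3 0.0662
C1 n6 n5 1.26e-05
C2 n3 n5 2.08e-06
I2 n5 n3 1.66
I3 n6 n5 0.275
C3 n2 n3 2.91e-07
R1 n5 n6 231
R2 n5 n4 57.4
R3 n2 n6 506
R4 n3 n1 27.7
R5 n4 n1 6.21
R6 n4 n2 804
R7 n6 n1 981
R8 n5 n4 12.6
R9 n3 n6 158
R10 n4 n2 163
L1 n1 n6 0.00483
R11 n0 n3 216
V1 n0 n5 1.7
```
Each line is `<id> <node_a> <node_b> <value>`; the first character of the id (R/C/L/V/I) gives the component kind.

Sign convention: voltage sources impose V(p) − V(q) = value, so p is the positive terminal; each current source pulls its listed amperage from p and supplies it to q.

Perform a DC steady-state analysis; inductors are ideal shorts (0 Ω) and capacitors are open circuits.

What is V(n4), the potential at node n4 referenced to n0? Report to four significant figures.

Element admittances at DC:
  I1: injects 0.0662 A into n3 (from n0)
  Y(C1) = 0.000 S between n6,n5
  Y(C2) = 0.000 S between n3,n5
  I2: injects 1.66 A into n3 (from n5)
  I3: injects 0.275 A into n5 (from n6)
  Y(C3) = 0.000 S between n2,n3
  Y(R1) = 0.004329 S between n5,n6
  Y(R2) = 0.01742 S between n5,n4
  Y(R3) = 0.001976 S between n2,n6
  Y(R4) = 0.03610 S between n3,n1
  Y(R5) = 0.1610 S between n4,n1
  Y(R6) = 0.001244 S between n4,n2
  Y(R7) = 0.001019 S between n6,n1
  Y(R8) = 0.07937 S between n5,n4
  Y(R9) = 0.006329 S between n3,n6
  Y(R10) = 0.006135 S between n4,n2
  L1: short n1↔n6 (DC inductor)
  Y(R11) = 0.004630 S between n0,n3
  V1: constraint V(n0)−V(n5) = 1.7
Assemble and solve the 8×8 MNA system:
  V(n1)=16.93  V(n2)=11.44  V(n3)=51.94  V(n4)=9.976  V(n5)=-1.700  V(n6)=16.93
  i(L1)=0.1449  i(V1)=0.1743

9.976 V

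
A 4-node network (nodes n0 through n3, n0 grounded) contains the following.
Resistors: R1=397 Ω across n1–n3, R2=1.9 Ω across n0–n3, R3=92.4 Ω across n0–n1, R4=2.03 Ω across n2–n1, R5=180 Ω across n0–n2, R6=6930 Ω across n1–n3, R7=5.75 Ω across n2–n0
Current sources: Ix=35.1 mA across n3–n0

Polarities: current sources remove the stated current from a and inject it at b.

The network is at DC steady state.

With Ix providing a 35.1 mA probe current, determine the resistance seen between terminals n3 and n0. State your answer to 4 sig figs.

R_eq = 1.891 Ω

Element admittances at DC:
  Y(R1) = 0.002519 S between n1,n3
  Y(R2) = 0.5263 S between n0,n3
  Y(R3) = 0.01082 S between n0,n1
  Y(R4) = 0.4926 S between n2,n1
  Y(R5) = 0.005556 S between n0,n2
  Y(R6) = 0.0001443 S between n1,n3
  Y(R7) = 0.1739 S between n2,n0
  Ix: injects 0.0351 A into n0 (from n3)
Assemble and solve the 3×3 MNA system:
  V(n1)=-0.001219  V(n2)=-0.0008932  V(n3)=-0.06636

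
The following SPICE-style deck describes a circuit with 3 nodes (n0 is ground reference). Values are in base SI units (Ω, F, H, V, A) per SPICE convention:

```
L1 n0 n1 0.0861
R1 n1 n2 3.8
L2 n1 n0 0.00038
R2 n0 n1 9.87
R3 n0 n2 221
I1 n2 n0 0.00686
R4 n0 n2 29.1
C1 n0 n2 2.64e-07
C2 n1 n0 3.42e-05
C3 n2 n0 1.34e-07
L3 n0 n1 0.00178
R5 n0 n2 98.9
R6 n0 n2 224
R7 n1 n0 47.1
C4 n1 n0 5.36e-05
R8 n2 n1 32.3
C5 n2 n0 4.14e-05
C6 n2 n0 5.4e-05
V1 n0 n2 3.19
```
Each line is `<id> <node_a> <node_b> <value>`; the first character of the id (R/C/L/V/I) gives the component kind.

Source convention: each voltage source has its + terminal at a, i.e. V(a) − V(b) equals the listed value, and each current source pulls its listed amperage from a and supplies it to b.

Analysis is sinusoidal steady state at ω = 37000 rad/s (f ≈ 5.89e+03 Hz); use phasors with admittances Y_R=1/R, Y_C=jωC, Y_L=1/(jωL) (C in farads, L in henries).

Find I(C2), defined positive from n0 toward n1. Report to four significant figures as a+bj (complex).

Apply KCL at each of the 2 non-ground nodes and solve the resulting linear system.
Node n1: branches {L1, R1, L2, R2, C2, L3, R7, C4, R8} → V_1 = -0.03843+0.2917j
Node n2: branches {R1, R3, I1, R4, C1, C3, R5, R6, R8, C5, C6, V1} → V_2 = -3.190+0.000j
Source currents: i(V1)=-1.091-11.39j

0.3691+0.04863j A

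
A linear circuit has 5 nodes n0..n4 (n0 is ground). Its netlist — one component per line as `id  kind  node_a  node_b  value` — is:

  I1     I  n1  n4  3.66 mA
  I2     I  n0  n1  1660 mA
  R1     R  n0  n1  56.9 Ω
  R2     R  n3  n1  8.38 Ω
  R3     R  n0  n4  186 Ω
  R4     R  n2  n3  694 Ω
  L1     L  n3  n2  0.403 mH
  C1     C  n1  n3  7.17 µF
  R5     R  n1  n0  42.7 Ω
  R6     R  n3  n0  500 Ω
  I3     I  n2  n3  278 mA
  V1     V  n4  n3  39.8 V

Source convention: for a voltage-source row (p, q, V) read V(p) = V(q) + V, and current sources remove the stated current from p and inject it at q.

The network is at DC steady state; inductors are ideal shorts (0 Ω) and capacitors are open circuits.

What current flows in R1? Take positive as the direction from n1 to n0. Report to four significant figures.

Apply KCL at each of the 4 non-ground nodes and solve the resulting linear system.
Node n1: branches {I1, I2, R1, R2, C1, R5} → V_1 = 30.42
Node n2: branches {R4, L1, I3} → V_2 = 26.99
Node n3: branches {R2, R4, L1, C1, R6, I3, V1} → V_3 = 26.99
Node n4: branches {I1, R3, V1} → V_4 = 66.79
Source currents: i(L1)=0.2780, i(V1)=-0.3554

0.5346 A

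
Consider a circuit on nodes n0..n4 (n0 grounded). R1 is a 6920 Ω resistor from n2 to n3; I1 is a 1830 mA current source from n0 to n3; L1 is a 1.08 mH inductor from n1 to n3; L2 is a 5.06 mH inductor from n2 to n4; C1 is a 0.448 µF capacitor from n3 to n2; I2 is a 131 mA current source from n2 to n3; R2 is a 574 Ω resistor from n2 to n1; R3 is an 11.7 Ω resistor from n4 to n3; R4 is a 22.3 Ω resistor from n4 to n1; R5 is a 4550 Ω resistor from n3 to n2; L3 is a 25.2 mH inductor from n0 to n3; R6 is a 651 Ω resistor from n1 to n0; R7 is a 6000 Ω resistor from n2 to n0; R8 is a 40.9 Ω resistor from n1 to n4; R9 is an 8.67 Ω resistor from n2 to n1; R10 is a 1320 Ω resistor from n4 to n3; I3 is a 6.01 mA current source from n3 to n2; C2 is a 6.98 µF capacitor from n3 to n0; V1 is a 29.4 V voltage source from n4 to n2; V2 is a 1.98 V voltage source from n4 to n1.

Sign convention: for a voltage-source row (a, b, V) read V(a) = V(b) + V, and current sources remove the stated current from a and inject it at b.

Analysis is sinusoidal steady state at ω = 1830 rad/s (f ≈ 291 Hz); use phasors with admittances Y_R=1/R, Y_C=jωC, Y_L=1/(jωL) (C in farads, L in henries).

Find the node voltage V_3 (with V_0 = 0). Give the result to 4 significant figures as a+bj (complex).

Apply KCL at each of the 4 non-ground nodes and solve the resulting linear system.
Node n1: branches {L1, R2, R4, R6, R8, R9, V2} → V_1 = 38.29+197.8j
Node n2: branches {R1, L2, C1, I2, R2, R5, R7, R9, I3, V1} → V_2 = 10.87+197.8j
Node n3: branches {R1, I1, L1, C1, I2, R3, R5, L3, R10, I3, C2} → V_3 = 37.79+198.6j
Node n4: branches {L2, R3, R4, R8, R10, V1, V2} → V_4 = 40.27+197.8j
Source currents: i(V1)=-3.093+3.186j, i(V2)=2.743+0.05576j

37.79+198.6j V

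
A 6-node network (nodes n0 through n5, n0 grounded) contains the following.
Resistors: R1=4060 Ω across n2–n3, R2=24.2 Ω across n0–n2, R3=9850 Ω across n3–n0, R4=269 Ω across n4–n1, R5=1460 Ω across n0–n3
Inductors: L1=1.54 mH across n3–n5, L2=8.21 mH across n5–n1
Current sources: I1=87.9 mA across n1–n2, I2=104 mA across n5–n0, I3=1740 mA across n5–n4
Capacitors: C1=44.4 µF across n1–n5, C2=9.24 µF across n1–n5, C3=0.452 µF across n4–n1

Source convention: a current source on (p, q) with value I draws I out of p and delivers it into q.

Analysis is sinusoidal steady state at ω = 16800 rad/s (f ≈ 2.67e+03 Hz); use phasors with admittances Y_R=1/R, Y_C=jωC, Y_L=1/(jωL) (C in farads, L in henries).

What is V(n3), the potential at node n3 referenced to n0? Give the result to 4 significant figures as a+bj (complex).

Apply KCL at each of the 5 non-ground nodes and solve the resulting linear system.
Node n1: branches {I1, C1, C2, L2, R4, C3} → V_1 = -185.6-6.813j
Node n2: branches {R1, R2, I1} → V_2 = 1.015+0.000j
Node n3: branches {R1, L1, R3, R5} → V_3 = -185.6+0.000j
Node n4: branches {R4, C3, I3} → V_4 = -95.08-191.7j
Node n5: branches {L1, C1, I2, C2, L2, I3} → V_5 = -185.6-4.965j

-185.6+0.000j V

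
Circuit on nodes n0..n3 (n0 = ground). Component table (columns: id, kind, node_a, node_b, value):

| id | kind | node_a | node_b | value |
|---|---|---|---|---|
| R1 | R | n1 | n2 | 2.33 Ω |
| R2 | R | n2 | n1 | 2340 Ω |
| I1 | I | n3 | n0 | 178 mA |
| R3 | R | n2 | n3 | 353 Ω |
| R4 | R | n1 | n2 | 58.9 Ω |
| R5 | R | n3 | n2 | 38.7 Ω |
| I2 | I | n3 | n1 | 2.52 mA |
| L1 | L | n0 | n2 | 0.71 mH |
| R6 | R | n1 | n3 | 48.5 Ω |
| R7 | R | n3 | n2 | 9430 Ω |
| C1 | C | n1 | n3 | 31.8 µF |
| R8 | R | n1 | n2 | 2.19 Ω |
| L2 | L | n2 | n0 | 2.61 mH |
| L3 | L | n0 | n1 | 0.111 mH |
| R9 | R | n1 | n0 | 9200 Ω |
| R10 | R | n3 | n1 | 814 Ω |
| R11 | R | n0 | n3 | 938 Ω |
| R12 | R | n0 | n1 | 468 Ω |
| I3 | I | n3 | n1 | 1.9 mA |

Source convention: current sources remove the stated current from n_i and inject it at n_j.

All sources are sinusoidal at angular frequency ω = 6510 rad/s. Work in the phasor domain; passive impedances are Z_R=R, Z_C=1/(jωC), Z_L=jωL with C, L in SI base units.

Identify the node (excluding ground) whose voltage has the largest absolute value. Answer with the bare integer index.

3

MNA unknowns: 3 node voltages V₁..V_3
R1: Y=0.4292+0.000j on G[1,2]
R2: Y=0.0004274+0.000j on G[2,1]
I1: z[3]−=0.178, z[0]+=0.178
R3: Y=0.002833+0.000j on G[2,3]
R4: Y=0.01698+0.000j on G[1,2]
R5: Y=0.02584+0.000j on G[3,2]
I2: z[3]−=0.00252, z[1]+=0.00252
L1: Y=0.000-0.2164j on G[0,2]
R6: Y=0.02062+0.000j on G[1,3]
R7: Y=0.0001060+0.000j on G[3,2]
C1: Y=0.000+0.2070j on G[1,3]
R8: Y=0.4566+0.000j on G[1,2]
L2: Y=0.000-0.05885j on G[2,0]
L3: Y=0.000-1.384j on G[0,1]
R9: Y=0.0001087+0.000j on G[1,0]
R10: Y=0.001229+0.000j on G[3,1]
R11: Y=0.001066+0.000j on G[0,3]
R12: Y=0.002137+0.000j on G[0,1]
I3: z[3]−=0.0019, z[1]+=0.0019
solve → V1=-0.002676-0.1121j, V2=0.01531-0.08205j, V3=-0.2047+0.7161j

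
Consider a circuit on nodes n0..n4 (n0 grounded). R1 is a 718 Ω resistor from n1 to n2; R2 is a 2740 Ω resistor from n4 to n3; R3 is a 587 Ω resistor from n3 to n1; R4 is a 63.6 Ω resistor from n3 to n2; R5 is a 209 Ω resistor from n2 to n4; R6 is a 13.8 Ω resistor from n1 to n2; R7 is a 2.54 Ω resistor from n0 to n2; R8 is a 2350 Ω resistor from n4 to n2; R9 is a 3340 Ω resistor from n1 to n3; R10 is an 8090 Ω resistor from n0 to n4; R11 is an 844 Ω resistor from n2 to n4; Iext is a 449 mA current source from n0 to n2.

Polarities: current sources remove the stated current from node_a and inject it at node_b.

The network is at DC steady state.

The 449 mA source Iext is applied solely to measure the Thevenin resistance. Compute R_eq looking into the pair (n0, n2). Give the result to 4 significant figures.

R_eq = 2.539 Ω

MNA unknowns: 4 node voltages V₁..V_4
R1: Y=0.001393 on G[1,2]
R2: Y=0.0003650 on G[4,3]
R3: Y=0.001704 on G[3,1]
R4: Y=0.01572 on G[3,2]
R5: Y=0.004785 on G[2,4]
R6: Y=0.07246 on G[1,2]
R7: Y=0.3937 on G[0,2]
R8: Y=0.0004255 on G[4,2]
R9: Y=0.0002994 on G[1,3]
R10: Y=0.0001236 on G[0,4]
R11: Y=0.001185 on G[2,4]
Iext: z[0]−=0.449, z[2]+=0.449
solve → V1=1.140, V2=1.140, V3=1.140, V4=1.120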